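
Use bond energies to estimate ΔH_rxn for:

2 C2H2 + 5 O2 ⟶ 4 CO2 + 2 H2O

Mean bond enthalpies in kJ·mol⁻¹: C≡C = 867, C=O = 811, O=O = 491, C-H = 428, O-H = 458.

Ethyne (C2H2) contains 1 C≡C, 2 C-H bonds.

Bonds broken (reactants):
  C≡C: 2 × 867 = 1734
  C-H: 4 × 428 = 1712
  O=O: 5 × 491 = 2455
  Σ(broken) = 5901 kJ
Bonds formed (products):
  C=O: 8 × 811 = 6488
  O-H: 4 × 458 = 1832
  Σ(formed) = 8320 kJ
ΔH = Σ(broken) − Σ(formed) = 5901 − 8320 = −2419 kJ

ΔH ≈ −2419 kJ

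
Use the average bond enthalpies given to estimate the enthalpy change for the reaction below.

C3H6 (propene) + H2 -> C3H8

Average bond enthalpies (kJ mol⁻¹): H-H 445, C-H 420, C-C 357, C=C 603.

Bonds broken (reactants):
  C-C: 1 × 357 = 357
  C-H: 6 × 420 = 2520
  C=C: 1 × 603 = 603
  H-H: 1 × 445 = 445
  Σ(broken) = 3925 kJ
Bonds formed (products):
  C-C: 2 × 357 = 714
  C-H: 8 × 420 = 3360
  Σ(formed) = 4074 kJ
ΔH = Σ(broken) − Σ(formed) = 3925 − 4074 = −149 kJ

ΔH ≈ −149 kJ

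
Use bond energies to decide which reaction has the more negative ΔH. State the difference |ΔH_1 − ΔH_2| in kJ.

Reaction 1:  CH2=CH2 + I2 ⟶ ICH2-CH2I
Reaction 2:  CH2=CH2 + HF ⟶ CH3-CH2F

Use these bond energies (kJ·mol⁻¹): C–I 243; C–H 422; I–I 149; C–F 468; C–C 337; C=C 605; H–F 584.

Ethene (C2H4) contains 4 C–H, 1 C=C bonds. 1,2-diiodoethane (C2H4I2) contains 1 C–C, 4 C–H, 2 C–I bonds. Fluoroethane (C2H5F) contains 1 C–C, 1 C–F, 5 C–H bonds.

Reaction 1, by 31 kJ

Reaction 1:
  Bonds broken (reactants):
    C–H: 4 × 422 = 1688
    C=C: 1 × 605 = 605
    I–I: 1 × 149 = 149
    Σ(broken) = 2442 kJ
  Bonds formed (products):
    C–C: 1 × 337 = 337
    C–H: 4 × 422 = 1688
    C–I: 2 × 243 = 486
    Σ(formed) = 2511 kJ
  ΔH_1 = 2442 − 2511 = −69 kJ
Reaction 2:
  Bonds broken (reactants):
    C–H: 4 × 422 = 1688
    C=C: 1 × 605 = 605
    H–F: 1 × 584 = 584
    Σ(broken) = 2877 kJ
  Bonds formed (products):
    C–C: 1 × 337 = 337
    C–F: 1 × 468 = 468
    C–H: 5 × 422 = 2110
    Σ(formed) = 2915 kJ
  ΔH_2 = 2877 − 2915 = −38 kJ
ΔH_1 − ΔH_2 = −31 kJ, so reaction 1 has the more negative ΔH; |ΔH_1 − ΔH_2| = 31 kJ.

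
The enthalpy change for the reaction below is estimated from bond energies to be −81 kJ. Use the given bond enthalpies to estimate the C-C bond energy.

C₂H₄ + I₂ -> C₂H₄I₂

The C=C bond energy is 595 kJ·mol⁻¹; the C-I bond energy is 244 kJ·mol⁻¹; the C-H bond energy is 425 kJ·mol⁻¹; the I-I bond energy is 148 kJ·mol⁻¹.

D(C-C) ≈ 336 kJ/mol

Let D be the C-C bond energy.
Σ(broken) = 4×425 + 1×595 + 1×148 = 2443
Σ(formed) = 1×D + 4×425 + 2×244 = 2188 + D
ΔH = Σ(broken) − Σ(formed) = (2443) − (2188 + D) = +255 − D
Setting this equal to −81 kJ gives D = 336 kJ/mol.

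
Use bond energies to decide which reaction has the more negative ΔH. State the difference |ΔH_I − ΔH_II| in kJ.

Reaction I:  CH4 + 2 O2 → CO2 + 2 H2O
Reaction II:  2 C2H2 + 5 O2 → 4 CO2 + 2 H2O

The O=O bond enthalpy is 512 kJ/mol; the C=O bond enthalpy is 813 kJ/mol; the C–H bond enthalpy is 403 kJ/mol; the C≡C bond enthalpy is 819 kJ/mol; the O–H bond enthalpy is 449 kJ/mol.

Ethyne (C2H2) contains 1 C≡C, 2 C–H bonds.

Reaction II, by 1704 kJ

Reaction I:
  Bonds broken (reactants):
    C–H: 4 × 403 = 1612
    O=O: 2 × 512 = 1024
    Σ(broken) = 2636 kJ
  Bonds formed (products):
    C=O: 2 × 813 = 1626
    O–H: 4 × 449 = 1796
    Σ(formed) = 3422 kJ
  ΔH_I = 2636 − 3422 = −786 kJ
Reaction II:
  Bonds broken (reactants):
    C≡C: 2 × 819 = 1638
    C–H: 4 × 403 = 1612
    O=O: 5 × 512 = 2560
    Σ(broken) = 5810 kJ
  Bonds formed (products):
    C=O: 8 × 813 = 6504
    O–H: 4 × 449 = 1796
    Σ(formed) = 8300 kJ
  ΔH_II = 5810 − 8300 = −2490 kJ
ΔH_I − ΔH_II = +1704 kJ, so reaction II has the more negative ΔH; |ΔH_I − ΔH_II| = 1704 kJ.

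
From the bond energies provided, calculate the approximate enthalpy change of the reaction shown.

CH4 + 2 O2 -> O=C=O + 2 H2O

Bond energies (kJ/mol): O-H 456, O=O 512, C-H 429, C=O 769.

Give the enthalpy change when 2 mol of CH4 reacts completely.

ΔH = −1244 kJ

Bonds broken (reactants):
  C-H: 4 × 429 = 1716
  O=O: 2 × 512 = 1024
  Σ(broken) = 2740 kJ
Bonds formed (products):
  C=O: 2 × 769 = 1538
  O-H: 4 × 456 = 1824
  Σ(formed) = 3362 kJ
ΔH = Σ(broken) − Σ(formed) = 2740 − 3362 = −622 kJ
For 2× the reaction as written: 2 × (−622) = −1244 kJ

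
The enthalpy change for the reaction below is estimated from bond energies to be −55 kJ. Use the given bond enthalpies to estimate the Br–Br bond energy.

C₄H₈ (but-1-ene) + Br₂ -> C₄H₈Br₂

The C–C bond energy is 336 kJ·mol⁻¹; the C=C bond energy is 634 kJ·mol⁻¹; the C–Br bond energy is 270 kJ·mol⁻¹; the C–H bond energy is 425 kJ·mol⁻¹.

D(Br–Br) ≈ 187 kJ/mol

Let D be the Br–Br bond energy.
Σ(broken) = 1×D + 2×336 + 8×425 + 1×634 = 4706 + D
Σ(formed) = 2×270 + 3×336 + 8×425 = 4948
ΔH = Σ(broken) − Σ(formed) = (4706 + D) − (4948) = −242 + D
Setting this equal to −55 kJ gives D = 187 kJ/mol.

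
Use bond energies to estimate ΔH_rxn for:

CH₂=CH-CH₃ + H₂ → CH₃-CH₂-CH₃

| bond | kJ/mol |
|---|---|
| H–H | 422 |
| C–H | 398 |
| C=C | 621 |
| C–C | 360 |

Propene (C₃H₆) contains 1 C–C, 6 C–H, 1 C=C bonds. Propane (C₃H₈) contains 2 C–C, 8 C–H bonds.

ΔH ≈ −113 kJ

Bonds broken (reactants):
  C–C: 1 × 360 = 360
  C–H: 6 × 398 = 2388
  C=C: 1 × 621 = 621
  H–H: 1 × 422 = 422
  Σ(broken) = 3791 kJ
Bonds formed (products):
  C–C: 2 × 360 = 720
  C–H: 8 × 398 = 3184
  Σ(formed) = 3904 kJ
ΔH = Σ(broken) − Σ(formed) = 3791 − 3904 = −113 kJ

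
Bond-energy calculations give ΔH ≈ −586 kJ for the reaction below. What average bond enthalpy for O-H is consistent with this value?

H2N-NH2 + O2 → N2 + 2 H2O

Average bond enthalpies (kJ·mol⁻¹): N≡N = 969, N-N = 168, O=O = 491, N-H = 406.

Let D be the O-H bond energy.
Σ(broken) = 4×406 + 1×168 + 1×491 = 2283
Σ(formed) = 1×969 + 4×D = 969 + 4D
ΔH = Σ(broken) − Σ(formed) = (2283) − (969 + 4D) = +1314 − 4D
Setting this equal to −586 kJ gives 4D = 1900, so D = 475 kJ/mol.

D(O-H) ≈ 475 kJ/mol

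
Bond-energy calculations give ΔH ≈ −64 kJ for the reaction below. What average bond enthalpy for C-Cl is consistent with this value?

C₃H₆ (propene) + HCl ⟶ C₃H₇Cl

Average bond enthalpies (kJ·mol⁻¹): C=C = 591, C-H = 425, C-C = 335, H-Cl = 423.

D(C-Cl) ≈ 318 kJ/mol

Let D be the C-Cl bond energy.
Σ(broken) = 1×335 + 6×425 + 1×591 + 1×423 = 3899
Σ(formed) = 2×335 + 1×D + 7×425 = 3645 + D
ΔH = Σ(broken) − Σ(formed) = (3899) − (3645 + D) = +254 − D
Setting this equal to −64 kJ gives D = 318 kJ/mol.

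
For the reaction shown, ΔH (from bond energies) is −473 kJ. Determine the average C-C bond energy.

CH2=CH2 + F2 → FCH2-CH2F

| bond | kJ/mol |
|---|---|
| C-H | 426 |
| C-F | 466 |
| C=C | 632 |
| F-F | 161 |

Let D be the C-C bond energy.
Σ(broken) = 4×426 + 1×632 + 1×161 = 2497
Σ(formed) = 1×D + 2×466 + 4×426 = 2636 + D
ΔH = Σ(broken) − Σ(formed) = (2497) − (2636 + D) = −139 − D
Setting this equal to −473 kJ gives D = 334 kJ/mol.

D(C-C) ≈ 334 kJ/mol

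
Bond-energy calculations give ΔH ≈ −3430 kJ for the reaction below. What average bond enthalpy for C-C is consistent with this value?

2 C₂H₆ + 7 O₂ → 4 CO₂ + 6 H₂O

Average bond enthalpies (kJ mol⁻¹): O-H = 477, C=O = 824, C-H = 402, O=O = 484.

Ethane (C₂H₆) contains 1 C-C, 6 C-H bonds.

D(C-C) ≈ 337 kJ/mol

Let D be the C-C bond energy.
Σ(broken) = 2×D + 12×402 + 7×484 = 8212 + 2D
Σ(formed) = 8×824 + 12×477 = 12316
ΔH = Σ(broken) − Σ(formed) = (8212 + 2D) − (12316) = −4104 + 2D
Setting this equal to −3430 kJ gives 2D = 674, so D = 337 kJ/mol.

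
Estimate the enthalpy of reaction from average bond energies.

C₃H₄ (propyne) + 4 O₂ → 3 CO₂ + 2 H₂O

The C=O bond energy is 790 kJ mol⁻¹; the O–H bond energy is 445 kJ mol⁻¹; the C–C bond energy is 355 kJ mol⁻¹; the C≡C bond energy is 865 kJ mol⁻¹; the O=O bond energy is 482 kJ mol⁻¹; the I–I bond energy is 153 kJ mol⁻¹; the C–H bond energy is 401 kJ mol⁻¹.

ΔH ≈ −1768 kJ

Bonds broken (reactants):
  C≡C: 1 × 865 = 865
  C–C: 1 × 355 = 355
  C–H: 4 × 401 = 1604
  O=O: 4 × 482 = 1928
  Σ(broken) = 4752 kJ
Bonds formed (products):
  C=O: 6 × 790 = 4740
  O–H: 4 × 445 = 1780
  Σ(formed) = 6520 kJ
ΔH = Σ(broken) − Σ(formed) = 4752 − 6520 = −1768 kJ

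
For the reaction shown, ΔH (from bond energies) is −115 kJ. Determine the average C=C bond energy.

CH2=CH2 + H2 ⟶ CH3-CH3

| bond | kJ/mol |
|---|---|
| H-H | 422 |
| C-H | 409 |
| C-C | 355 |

D(C=C) ≈ 636 kJ/mol

Let D be the C=C bond energy.
Σ(broken) = 4×409 + 1×D + 1×422 = 2058 + D
Σ(formed) = 1×355 + 6×409 = 2809
ΔH = Σ(broken) − Σ(formed) = (2058 + D) − (2809) = −751 + D
Setting this equal to −115 kJ gives D = 636 kJ/mol.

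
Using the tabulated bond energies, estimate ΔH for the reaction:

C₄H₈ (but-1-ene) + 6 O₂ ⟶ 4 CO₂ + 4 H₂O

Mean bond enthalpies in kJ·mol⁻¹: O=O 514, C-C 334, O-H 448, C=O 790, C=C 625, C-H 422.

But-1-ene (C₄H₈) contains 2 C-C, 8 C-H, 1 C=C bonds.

ΔH ≈ −2151 kJ

Bonds broken (reactants):
  C-C: 2 × 334 = 668
  C-H: 8 × 422 = 3376
  C=C: 1 × 625 = 625
  O=O: 6 × 514 = 3084
  Σ(broken) = 7753 kJ
Bonds formed (products):
  C=O: 8 × 790 = 6320
  O-H: 8 × 448 = 3584
  Σ(formed) = 9904 kJ
ΔH = Σ(broken) − Σ(formed) = 7753 − 9904 = −2151 kJ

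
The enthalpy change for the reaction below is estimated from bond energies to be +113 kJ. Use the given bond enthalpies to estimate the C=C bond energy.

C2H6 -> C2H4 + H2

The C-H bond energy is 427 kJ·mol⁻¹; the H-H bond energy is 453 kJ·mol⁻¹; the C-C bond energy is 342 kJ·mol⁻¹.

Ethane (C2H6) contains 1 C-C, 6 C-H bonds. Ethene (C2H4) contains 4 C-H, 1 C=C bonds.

D(C=C) ≈ 630 kJ/mol

Let D be the C=C bond energy.
Σ(broken) = 1×342 + 6×427 = 2904
Σ(formed) = 4×427 + 1×D + 1×453 = 2161 + D
ΔH = Σ(broken) − Σ(formed) = (2904) − (2161 + D) = +743 − D
Setting this equal to +113 kJ gives D = 630 kJ/mol.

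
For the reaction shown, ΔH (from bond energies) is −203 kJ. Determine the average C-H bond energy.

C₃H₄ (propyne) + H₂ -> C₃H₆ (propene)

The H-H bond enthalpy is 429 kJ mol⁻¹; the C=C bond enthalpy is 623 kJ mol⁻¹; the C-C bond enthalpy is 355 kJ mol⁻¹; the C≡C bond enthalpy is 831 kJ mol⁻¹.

D(C-H) ≈ 420 kJ/mol

Let D be the C-H bond energy.
Σ(broken) = 1×831 + 1×355 + 4×D + 1×429 = 1615 + 4D
Σ(formed) = 1×355 + 6×D + 1×623 = 978 + 6D
ΔH = Σ(broken) − Σ(formed) = (1615 + 4D) − (978 + 6D) = +637 − 2D
Setting this equal to −203 kJ gives 2D = 840, so D = 420 kJ/mol.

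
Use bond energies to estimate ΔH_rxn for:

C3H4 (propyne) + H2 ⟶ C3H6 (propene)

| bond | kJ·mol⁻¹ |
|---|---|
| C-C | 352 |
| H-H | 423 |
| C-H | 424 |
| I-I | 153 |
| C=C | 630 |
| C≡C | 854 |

Bonds broken (reactants):
  C≡C: 1 × 854 = 854
  C-C: 1 × 352 = 352
  C-H: 4 × 424 = 1696
  H-H: 1 × 423 = 423
  Σ(broken) = 3325 kJ
Bonds formed (products):
  C-C: 1 × 352 = 352
  C-H: 6 × 424 = 2544
  C=C: 1 × 630 = 630
  Σ(formed) = 3526 kJ
ΔH = Σ(broken) − Σ(formed) = 3325 − 3526 = −201 kJ

ΔH ≈ −201 kJ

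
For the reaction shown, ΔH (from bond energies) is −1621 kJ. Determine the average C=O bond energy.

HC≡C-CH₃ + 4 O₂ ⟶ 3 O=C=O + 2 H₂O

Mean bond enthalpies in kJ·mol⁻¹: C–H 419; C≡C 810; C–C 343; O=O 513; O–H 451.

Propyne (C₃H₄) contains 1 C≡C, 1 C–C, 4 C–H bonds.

D(C=O) ≈ 783 kJ/mol

Let D be the C=O bond energy.
Σ(broken) = 1×810 + 1×343 + 4×419 + 4×513 = 4881
Σ(formed) = 6×D + 4×451 = 1804 + 6D
ΔH = Σ(broken) − Σ(formed) = (4881) − (1804 + 6D) = +3077 − 6D
Setting this equal to −1621 kJ gives 6D = 4698, so D = 783 kJ/mol.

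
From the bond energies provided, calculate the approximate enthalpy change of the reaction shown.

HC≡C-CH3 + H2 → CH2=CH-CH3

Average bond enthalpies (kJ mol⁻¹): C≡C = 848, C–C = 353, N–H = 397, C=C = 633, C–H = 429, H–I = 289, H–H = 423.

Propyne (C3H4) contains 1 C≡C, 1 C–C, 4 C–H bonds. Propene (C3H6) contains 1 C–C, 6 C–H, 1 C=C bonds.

Bonds broken (reactants):
  C≡C: 1 × 848 = 848
  C–C: 1 × 353 = 353
  C–H: 4 × 429 = 1716
  H–H: 1 × 423 = 423
  Σ(broken) = 3340 kJ
Bonds formed (products):
  C–C: 1 × 353 = 353
  C–H: 6 × 429 = 2574
  C=C: 1 × 633 = 633
  Σ(formed) = 3560 kJ
ΔH = Σ(broken) − Σ(formed) = 3340 − 3560 = −220 kJ

ΔH ≈ −220 kJ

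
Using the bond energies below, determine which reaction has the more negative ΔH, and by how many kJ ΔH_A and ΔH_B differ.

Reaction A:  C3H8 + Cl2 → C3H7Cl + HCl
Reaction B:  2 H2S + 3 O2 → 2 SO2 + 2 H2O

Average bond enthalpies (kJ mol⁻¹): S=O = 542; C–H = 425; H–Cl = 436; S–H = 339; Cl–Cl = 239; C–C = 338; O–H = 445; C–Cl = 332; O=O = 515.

Reaction B, by 943 kJ

Reaction A:
  Bonds broken (reactants):
    C–C: 2 × 338 = 676
    C–H: 8 × 425 = 3400
    Cl–Cl: 1 × 239 = 239
    Σ(broken) = 4315 kJ
  Bonds formed (products):
    C–C: 2 × 338 = 676
    C–Cl: 1 × 332 = 332
    C–H: 7 × 425 = 2975
    H–Cl: 1 × 436 = 436
    Σ(formed) = 4419 kJ
  ΔH_A = 4315 − 4419 = −104 kJ
Reaction B:
  Bonds broken (reactants):
    O=O: 3 × 515 = 1545
    S–H: 4 × 339 = 1356
    Σ(broken) = 2901 kJ
  Bonds formed (products):
    O–H: 4 × 445 = 1780
    S=O: 4 × 542 = 2168
    Σ(formed) = 3948 kJ
  ΔH_B = 2901 − 3948 = −1047 kJ
ΔH_A − ΔH_B = +943 kJ, so reaction B has the more negative ΔH; |ΔH_A − ΔH_B| = 943 kJ.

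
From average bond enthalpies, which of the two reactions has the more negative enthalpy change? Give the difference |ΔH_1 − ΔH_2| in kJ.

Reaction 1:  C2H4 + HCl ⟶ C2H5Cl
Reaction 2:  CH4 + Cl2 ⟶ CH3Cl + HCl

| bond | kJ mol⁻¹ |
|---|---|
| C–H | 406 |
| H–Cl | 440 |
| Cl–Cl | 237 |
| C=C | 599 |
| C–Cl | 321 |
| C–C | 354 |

Reaction 1:
  Bonds broken (reactants):
    C–H: 4 × 406 = 1624
    C=C: 1 × 599 = 599
    H–Cl: 1 × 440 = 440
    Σ(broken) = 2663 kJ
  Bonds formed (products):
    C–C: 1 × 354 = 354
    C–Cl: 1 × 321 = 321
    C–H: 5 × 406 = 2030
    Σ(formed) = 2705 kJ
  ΔH_1 = 2663 − 2705 = −42 kJ
Reaction 2:
  Bonds broken (reactants):
    C–H: 4 × 406 = 1624
    Cl–Cl: 1 × 237 = 237
    Σ(broken) = 1861 kJ
  Bonds formed (products):
    C–Cl: 1 × 321 = 321
    C–H: 3 × 406 = 1218
    H–Cl: 1 × 440 = 440
    Σ(formed) = 1979 kJ
  ΔH_2 = 1861 − 1979 = −118 kJ
ΔH_1 − ΔH_2 = +76 kJ, so reaction 2 has the more negative ΔH; |ΔH_1 − ΔH_2| = 76 kJ.

Reaction 2, by 76 kJ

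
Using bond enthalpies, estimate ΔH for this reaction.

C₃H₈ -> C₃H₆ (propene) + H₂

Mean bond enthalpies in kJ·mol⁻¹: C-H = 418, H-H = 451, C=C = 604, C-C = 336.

Bonds broken (reactants):
  C-C: 2 × 336 = 672
  C-H: 8 × 418 = 3344
  Σ(broken) = 4016 kJ
Bonds formed (products):
  C-C: 1 × 336 = 336
  C-H: 6 × 418 = 2508
  C=C: 1 × 604 = 604
  H-H: 1 × 451 = 451
  Σ(formed) = 3899 kJ
ΔH = Σ(broken) − Σ(formed) = 4016 − 3899 = +117 kJ

ΔH ≈ +117 kJ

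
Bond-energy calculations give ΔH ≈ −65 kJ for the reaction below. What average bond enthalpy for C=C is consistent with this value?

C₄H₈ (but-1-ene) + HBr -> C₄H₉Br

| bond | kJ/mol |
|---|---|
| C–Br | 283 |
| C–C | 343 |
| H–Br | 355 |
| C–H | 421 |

D(C=C) ≈ 627 kJ/mol

Let D be the C=C bond energy.
Σ(broken) = 2×343 + 8×421 + 1×D + 1×355 = 4409 + D
Σ(formed) = 1×283 + 3×343 + 9×421 = 5101
ΔH = Σ(broken) − Σ(formed) = (4409 + D) − (5101) = −692 + D
Setting this equal to −65 kJ gives D = 627 kJ/mol.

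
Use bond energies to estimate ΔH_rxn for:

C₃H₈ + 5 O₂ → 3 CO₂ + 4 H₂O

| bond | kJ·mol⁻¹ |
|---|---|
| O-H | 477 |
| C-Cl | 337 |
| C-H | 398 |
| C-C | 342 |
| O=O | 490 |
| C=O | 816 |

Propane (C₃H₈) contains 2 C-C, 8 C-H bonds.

Bonds broken (reactants):
  C-C: 2 × 342 = 684
  C-H: 8 × 398 = 3184
  O=O: 5 × 490 = 2450
  Σ(broken) = 6318 kJ
Bonds formed (products):
  C=O: 6 × 816 = 4896
  O-H: 8 × 477 = 3816
  Σ(formed) = 8712 kJ
ΔH = Σ(broken) − Σ(formed) = 6318 − 8712 = −2394 kJ

ΔH ≈ −2394 kJ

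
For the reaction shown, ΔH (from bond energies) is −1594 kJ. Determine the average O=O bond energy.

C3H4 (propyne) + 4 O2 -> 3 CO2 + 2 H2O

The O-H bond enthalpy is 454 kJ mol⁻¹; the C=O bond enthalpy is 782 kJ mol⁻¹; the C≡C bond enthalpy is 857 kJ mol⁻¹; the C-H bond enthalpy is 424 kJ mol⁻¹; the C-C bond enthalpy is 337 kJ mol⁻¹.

D(O=O) ≈ 506 kJ/mol

Let D be the O=O bond energy.
Σ(broken) = 1×857 + 1×337 + 4×424 + 4×D = 2890 + 4D
Σ(formed) = 6×782 + 4×454 = 6508
ΔH = Σ(broken) − Σ(formed) = (2890 + 4D) − (6508) = −3618 + 4D
Setting this equal to −1594 kJ gives 4D = 2024, so D = 506 kJ/mol.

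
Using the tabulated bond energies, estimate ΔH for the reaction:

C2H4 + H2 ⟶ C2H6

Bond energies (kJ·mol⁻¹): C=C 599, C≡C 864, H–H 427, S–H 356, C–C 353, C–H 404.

Bonds broken (reactants):
  C–H: 4 × 404 = 1616
  C=C: 1 × 599 = 599
  H–H: 1 × 427 = 427
  Σ(broken) = 2642 kJ
Bonds formed (products):
  C–C: 1 × 353 = 353
  C–H: 6 × 404 = 2424
  Σ(formed) = 2777 kJ
ΔH = Σ(broken) − Σ(formed) = 2642 − 2777 = −135 kJ

ΔH ≈ −135 kJ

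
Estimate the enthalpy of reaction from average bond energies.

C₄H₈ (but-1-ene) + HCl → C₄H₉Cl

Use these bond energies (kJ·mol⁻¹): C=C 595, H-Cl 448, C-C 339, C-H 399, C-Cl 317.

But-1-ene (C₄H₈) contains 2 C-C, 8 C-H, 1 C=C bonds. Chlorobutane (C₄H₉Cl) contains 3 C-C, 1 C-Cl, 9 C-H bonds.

ΔH ≈ −12 kJ

Bonds broken (reactants):
  C-C: 2 × 339 = 678
  C-H: 8 × 399 = 3192
  C=C: 1 × 595 = 595
  H-Cl: 1 × 448 = 448
  Σ(broken) = 4913 kJ
Bonds formed (products):
  C-C: 3 × 339 = 1017
  C-Cl: 1 × 317 = 317
  C-H: 9 × 399 = 3591
  Σ(formed) = 4925 kJ
ΔH = Σ(broken) − Σ(formed) = 4913 − 4925 = −12 kJ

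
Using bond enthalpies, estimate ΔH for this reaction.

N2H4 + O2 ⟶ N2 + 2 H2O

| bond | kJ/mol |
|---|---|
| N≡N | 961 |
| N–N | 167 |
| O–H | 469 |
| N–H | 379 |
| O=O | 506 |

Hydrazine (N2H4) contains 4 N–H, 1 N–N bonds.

ΔH ≈ −648 kJ

Bonds broken (reactants):
  N–H: 4 × 379 = 1516
  N–N: 1 × 167 = 167
  O=O: 1 × 506 = 506
  Σ(broken) = 2189 kJ
Bonds formed (products):
  N≡N: 1 × 961 = 961
  O–H: 4 × 469 = 1876
  Σ(formed) = 2837 kJ
ΔH = Σ(broken) − Σ(formed) = 2189 − 2837 = −648 kJ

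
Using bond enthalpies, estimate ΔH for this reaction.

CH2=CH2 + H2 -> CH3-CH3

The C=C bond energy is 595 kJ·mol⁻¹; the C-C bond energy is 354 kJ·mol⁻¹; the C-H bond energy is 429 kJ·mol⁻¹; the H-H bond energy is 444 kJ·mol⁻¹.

ΔH ≈ −173 kJ

Bonds broken (reactants):
  C-H: 4 × 429 = 1716
  C=C: 1 × 595 = 595
  H-H: 1 × 444 = 444
  Σ(broken) = 2755 kJ
Bonds formed (products):
  C-C: 1 × 354 = 354
  C-H: 6 × 429 = 2574
  Σ(formed) = 2928 kJ
ΔH = Σ(broken) − Σ(formed) = 2755 − 2928 = −173 kJ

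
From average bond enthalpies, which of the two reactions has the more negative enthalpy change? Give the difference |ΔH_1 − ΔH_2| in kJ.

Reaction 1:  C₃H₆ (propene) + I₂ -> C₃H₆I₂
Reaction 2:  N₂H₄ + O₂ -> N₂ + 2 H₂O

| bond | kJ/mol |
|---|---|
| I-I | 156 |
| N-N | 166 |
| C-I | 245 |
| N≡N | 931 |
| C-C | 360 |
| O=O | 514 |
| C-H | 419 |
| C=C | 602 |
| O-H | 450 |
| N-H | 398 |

Reaction 1:
  Bonds broken (reactants):
    C-C: 1 × 360 = 360
    C-H: 6 × 419 = 2514
    C=C: 1 × 602 = 602
    I-I: 1 × 156 = 156
    Σ(broken) = 3632 kJ
  Bonds formed (products):
    C-C: 2 × 360 = 720
    C-H: 6 × 419 = 2514
    C-I: 2 × 245 = 490
    Σ(formed) = 3724 kJ
  ΔH_1 = 3632 − 3724 = −92 kJ
Reaction 2:
  Bonds broken (reactants):
    N-H: 4 × 398 = 1592
    N-N: 1 × 166 = 166
    O=O: 1 × 514 = 514
    Σ(broken) = 2272 kJ
  Bonds formed (products):
    N≡N: 1 × 931 = 931
    O-H: 4 × 450 = 1800
    Σ(formed) = 2731 kJ
  ΔH_2 = 2272 − 2731 = −459 kJ
ΔH_1 − ΔH_2 = +367 kJ, so reaction 2 has the more negative ΔH; |ΔH_1 − ΔH_2| = 367 kJ.

Reaction 2, by 367 kJ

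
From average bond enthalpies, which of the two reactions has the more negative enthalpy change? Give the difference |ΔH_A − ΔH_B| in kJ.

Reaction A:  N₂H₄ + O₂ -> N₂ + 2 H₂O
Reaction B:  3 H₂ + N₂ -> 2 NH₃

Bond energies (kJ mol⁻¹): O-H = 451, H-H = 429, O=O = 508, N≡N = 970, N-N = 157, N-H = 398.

Reaction A:
  Bonds broken (reactants):
    N-H: 4 × 398 = 1592
    N-N: 1 × 157 = 157
    O=O: 1 × 508 = 508
    Σ(broken) = 2257 kJ
  Bonds formed (products):
    N≡N: 1 × 970 = 970
    O-H: 4 × 451 = 1804
    Σ(formed) = 2774 kJ
  ΔH_A = 2257 − 2774 = −517 kJ
Reaction B:
  Bonds broken (reactants):
    H-H: 3 × 429 = 1287
    N≡N: 1 × 970 = 970
    Σ(broken) = 2257 kJ
  Bonds formed (products):
    N-H: 6 × 398 = 2388
    Σ(formed) = 2388 kJ
  ΔH_B = 2257 − 2388 = −131 kJ
ΔH_A − ΔH_B = −386 kJ, so reaction A has the more negative ΔH; |ΔH_A − ΔH_B| = 386 kJ.

Reaction A, by 386 kJ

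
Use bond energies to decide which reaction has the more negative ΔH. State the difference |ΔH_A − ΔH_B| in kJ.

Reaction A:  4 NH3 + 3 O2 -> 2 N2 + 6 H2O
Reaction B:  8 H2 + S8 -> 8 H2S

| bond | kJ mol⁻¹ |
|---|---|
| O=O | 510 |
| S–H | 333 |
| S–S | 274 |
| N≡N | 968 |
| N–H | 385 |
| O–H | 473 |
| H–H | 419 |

Reaction A, by 1678 kJ

Reaction A:
  Bonds broken (reactants):
    N–H: 12 × 385 = 4620
    O=O: 3 × 510 = 1530
    Σ(broken) = 6150 kJ
  Bonds formed (products):
    N≡N: 2 × 968 = 1936
    O–H: 12 × 473 = 5676
    Σ(formed) = 7612 kJ
  ΔH_A = 6150 − 7612 = −1462 kJ
Reaction B:
  Bonds broken (reactants):
    H–H: 8 × 419 = 3352
    S–S: 8 × 274 = 2192
    Σ(broken) = 5544 kJ
  Bonds formed (products):
    S–H: 16 × 333 = 5328
    Σ(formed) = 5328 kJ
  ΔH_B = 5544 − 5328 = +216 kJ
ΔH_A − ΔH_B = −1678 kJ, so reaction A has the more negative ΔH; |ΔH_A − ΔH_B| = 1678 kJ.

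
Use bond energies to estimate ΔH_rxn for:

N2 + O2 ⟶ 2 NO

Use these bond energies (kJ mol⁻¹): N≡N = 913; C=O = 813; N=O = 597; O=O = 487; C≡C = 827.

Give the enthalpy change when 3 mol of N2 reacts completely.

ΔH = +618 kJ

Bonds broken (reactants):
  N≡N: 1 × 913 = 913
  O=O: 1 × 487 = 487
  Σ(broken) = 1400 kJ
Bonds formed (products):
  N=O: 2 × 597 = 1194
  Σ(formed) = 1194 kJ
ΔH = Σ(broken) − Σ(formed) = 1400 − 1194 = +206 kJ
For 3× the reaction as written: 3 × (+206) = +618 kJ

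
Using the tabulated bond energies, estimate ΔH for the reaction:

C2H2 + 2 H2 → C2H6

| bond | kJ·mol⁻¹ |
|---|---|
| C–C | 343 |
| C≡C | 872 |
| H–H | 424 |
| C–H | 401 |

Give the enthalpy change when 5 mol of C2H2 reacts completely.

Bonds broken (reactants):
  C≡C: 1 × 872 = 872
  C–H: 2 × 401 = 802
  H–H: 2 × 424 = 848
  Σ(broken) = 2522 kJ
Bonds formed (products):
  C–C: 1 × 343 = 343
  C–H: 6 × 401 = 2406
  Σ(formed) = 2749 kJ
ΔH = Σ(broken) − Σ(formed) = 2522 − 2749 = −227 kJ
For 5× the reaction as written: 5 × (−227) = −1135 kJ

ΔH = −1135 kJ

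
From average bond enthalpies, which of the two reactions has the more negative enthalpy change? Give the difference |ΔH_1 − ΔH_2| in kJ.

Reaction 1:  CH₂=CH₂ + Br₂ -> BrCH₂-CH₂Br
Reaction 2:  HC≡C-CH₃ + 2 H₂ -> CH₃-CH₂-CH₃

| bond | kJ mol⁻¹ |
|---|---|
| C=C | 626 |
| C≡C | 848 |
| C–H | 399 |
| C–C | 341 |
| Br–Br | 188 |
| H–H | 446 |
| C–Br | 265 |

Reaction 1:
  Bonds broken (reactants):
    Br–Br: 1 × 188 = 188
    C–H: 4 × 399 = 1596
    C=C: 1 × 626 = 626
    Σ(broken) = 2410 kJ
  Bonds formed (products):
    C–Br: 2 × 265 = 530
    C–C: 1 × 341 = 341
    C–H: 4 × 399 = 1596
    Σ(formed) = 2467 kJ
  ΔH_1 = 2410 − 2467 = −57 kJ
Reaction 2:
  Bonds broken (reactants):
    C≡C: 1 × 848 = 848
    C–C: 1 × 341 = 341
    C–H: 4 × 399 = 1596
    H–H: 2 × 446 = 892
    Σ(broken) = 3677 kJ
  Bonds formed (products):
    C–C: 2 × 341 = 682
    C–H: 8 × 399 = 3192
    Σ(formed) = 3874 kJ
  ΔH_2 = 3677 − 3874 = −197 kJ
ΔH_1 − ΔH_2 = +140 kJ, so reaction 2 has the more negative ΔH; |ΔH_1 − ΔH_2| = 140 kJ.

Reaction 2, by 140 kJ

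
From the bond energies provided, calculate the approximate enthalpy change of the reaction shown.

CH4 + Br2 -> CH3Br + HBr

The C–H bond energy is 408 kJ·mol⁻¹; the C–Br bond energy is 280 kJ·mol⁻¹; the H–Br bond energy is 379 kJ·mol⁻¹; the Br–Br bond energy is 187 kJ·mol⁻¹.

Bonds broken (reactants):
  Br–Br: 1 × 187 = 187
  C–H: 4 × 408 = 1632
  Σ(broken) = 1819 kJ
Bonds formed (products):
  C–Br: 1 × 280 = 280
  C–H: 3 × 408 = 1224
  H–Br: 1 × 379 = 379
  Σ(formed) = 1883 kJ
ΔH = Σ(broken) − Σ(formed) = 1819 − 1883 = −64 kJ

ΔH ≈ −64 kJ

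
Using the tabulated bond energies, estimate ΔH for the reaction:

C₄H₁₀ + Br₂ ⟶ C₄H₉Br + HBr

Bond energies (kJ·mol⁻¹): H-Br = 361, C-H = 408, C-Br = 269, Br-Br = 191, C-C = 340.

Bonds broken (reactants):
  Br-Br: 1 × 191 = 191
  C-C: 3 × 340 = 1020
  C-H: 10 × 408 = 4080
  Σ(broken) = 5291 kJ
Bonds formed (products):
  C-Br: 1 × 269 = 269
  C-C: 3 × 340 = 1020
  C-H: 9 × 408 = 3672
  H-Br: 1 × 361 = 361
  Σ(formed) = 5322 kJ
ΔH = Σ(broken) − Σ(formed) = 5291 − 5322 = −31 kJ

ΔH ≈ −31 kJ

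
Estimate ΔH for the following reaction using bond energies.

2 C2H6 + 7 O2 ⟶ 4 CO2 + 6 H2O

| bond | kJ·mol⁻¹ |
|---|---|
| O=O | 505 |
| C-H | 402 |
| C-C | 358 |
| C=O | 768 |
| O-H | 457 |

ΔH ≈ −2553 kJ

Bonds broken (reactants):
  C-C: 2 × 358 = 716
  C-H: 12 × 402 = 4824
  O=O: 7 × 505 = 3535
  Σ(broken) = 9075 kJ
Bonds formed (products):
  C=O: 8 × 768 = 6144
  O-H: 12 × 457 = 5484
  Σ(formed) = 11628 kJ
ΔH = Σ(broken) − Σ(formed) = 9075 − 11628 = −2553 kJ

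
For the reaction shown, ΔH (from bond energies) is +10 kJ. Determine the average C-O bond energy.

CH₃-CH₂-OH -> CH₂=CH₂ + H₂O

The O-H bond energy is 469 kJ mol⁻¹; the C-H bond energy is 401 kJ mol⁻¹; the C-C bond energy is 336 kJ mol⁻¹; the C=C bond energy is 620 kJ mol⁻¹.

Let D be the C-O bond energy.
Σ(broken) = 1×336 + 5×401 + 1×D + 1×469 = 2810 + D
Σ(formed) = 4×401 + 1×620 + 2×469 = 3162
ΔH = Σ(broken) − Σ(formed) = (2810 + D) − (3162) = −352 + D
Setting this equal to +10 kJ gives D = 362 kJ/mol.

D(C-O) ≈ 362 kJ/mol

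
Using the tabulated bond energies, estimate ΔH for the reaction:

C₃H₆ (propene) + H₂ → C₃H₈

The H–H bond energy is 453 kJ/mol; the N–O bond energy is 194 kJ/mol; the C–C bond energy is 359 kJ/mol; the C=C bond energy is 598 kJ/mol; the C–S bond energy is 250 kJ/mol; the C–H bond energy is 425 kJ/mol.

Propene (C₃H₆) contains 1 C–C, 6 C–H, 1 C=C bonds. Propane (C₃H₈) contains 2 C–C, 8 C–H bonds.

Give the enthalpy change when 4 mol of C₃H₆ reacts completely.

Bonds broken (reactants):
  C–C: 1 × 359 = 359
  C–H: 6 × 425 = 2550
  C=C: 1 × 598 = 598
  H–H: 1 × 453 = 453
  Σ(broken) = 3960 kJ
Bonds formed (products):
  C–C: 2 × 359 = 718
  C–H: 8 × 425 = 3400
  Σ(formed) = 4118 kJ
ΔH = Σ(broken) − Σ(formed) = 3960 − 4118 = −158 kJ
For 4× the reaction as written: 4 × (−158) = −632 kJ

ΔH = −632 kJ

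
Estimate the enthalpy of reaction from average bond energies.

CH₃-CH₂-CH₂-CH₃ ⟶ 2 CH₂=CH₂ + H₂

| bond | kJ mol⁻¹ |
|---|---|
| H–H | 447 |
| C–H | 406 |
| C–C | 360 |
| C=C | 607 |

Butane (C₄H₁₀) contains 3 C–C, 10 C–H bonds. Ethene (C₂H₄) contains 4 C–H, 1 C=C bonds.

ΔH ≈ +231 kJ

Bonds broken (reactants):
  C–C: 3 × 360 = 1080
  C–H: 10 × 406 = 4060
  Σ(broken) = 5140 kJ
Bonds formed (products):
  C–H: 8 × 406 = 3248
  C=C: 2 × 607 = 1214
  H–H: 1 × 447 = 447
  Σ(formed) = 4909 kJ
ΔH = Σ(broken) − Σ(formed) = 5140 − 4909 = +231 kJ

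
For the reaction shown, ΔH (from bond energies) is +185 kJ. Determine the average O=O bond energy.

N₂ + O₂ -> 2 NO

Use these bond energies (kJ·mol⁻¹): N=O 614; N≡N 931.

Let D be the O=O bond energy.
Σ(broken) = 1×931 + 1×D = 931 + D
Σ(formed) = 2×614 = 1228
ΔH = Σ(broken) − Σ(formed) = (931 + D) − (1228) = −297 + D
Setting this equal to +185 kJ gives D = 482 kJ/mol.

D(O=O) ≈ 482 kJ/mol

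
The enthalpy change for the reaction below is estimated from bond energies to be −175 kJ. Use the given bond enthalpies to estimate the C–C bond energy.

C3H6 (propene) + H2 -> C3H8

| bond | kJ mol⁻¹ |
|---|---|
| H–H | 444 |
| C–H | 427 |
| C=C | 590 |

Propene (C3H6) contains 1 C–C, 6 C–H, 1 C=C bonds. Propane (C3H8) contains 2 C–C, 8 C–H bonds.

Let D be the C–C bond energy.
Σ(broken) = 1×D + 6×427 + 1×590 + 1×444 = 3596 + D
Σ(formed) = 2×D + 8×427 = 3416 + 2D
ΔH = Σ(broken) − Σ(formed) = (3596 + D) − (3416 + 2D) = +180 − D
Setting this equal to −175 kJ gives D = 355 kJ/mol.

D(C–C) ≈ 355 kJ/mol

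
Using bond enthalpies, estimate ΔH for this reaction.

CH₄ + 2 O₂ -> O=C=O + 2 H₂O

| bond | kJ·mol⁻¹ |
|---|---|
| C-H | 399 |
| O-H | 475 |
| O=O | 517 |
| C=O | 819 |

Bonds broken (reactants):
  C-H: 4 × 399 = 1596
  O=O: 2 × 517 = 1034
  Σ(broken) = 2630 kJ
Bonds formed (products):
  C=O: 2 × 819 = 1638
  O-H: 4 × 475 = 1900
  Σ(formed) = 3538 kJ
ΔH = Σ(broken) − Σ(formed) = 2630 − 3538 = −908 kJ

ΔH ≈ −908 kJ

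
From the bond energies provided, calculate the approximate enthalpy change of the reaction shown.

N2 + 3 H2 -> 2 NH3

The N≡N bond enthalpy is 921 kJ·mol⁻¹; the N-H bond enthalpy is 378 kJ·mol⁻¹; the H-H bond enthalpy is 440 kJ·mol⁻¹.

ΔH ≈ −27 kJ

Bonds broken (reactants):
  H-H: 3 × 440 = 1320
  N≡N: 1 × 921 = 921
  Σ(broken) = 2241 kJ
Bonds formed (products):
  N-H: 6 × 378 = 2268
  Σ(formed) = 2268 kJ
ΔH = Σ(broken) − Σ(formed) = 2241 − 2268 = −27 kJ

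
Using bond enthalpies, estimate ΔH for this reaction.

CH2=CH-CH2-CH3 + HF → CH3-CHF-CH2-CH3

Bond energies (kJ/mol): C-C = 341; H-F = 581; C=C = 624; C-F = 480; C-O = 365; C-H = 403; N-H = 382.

Bonds broken (reactants):
  C-C: 2 × 341 = 682
  C-H: 8 × 403 = 3224
  C=C: 1 × 624 = 624
  H-F: 1 × 581 = 581
  Σ(broken) = 5111 kJ
Bonds formed (products):
  C-C: 3 × 341 = 1023
  C-F: 1 × 480 = 480
  C-H: 9 × 403 = 3627
  Σ(formed) = 5130 kJ
ΔH = Σ(broken) − Σ(formed) = 5111 − 5130 = −19 kJ

ΔH ≈ −19 kJ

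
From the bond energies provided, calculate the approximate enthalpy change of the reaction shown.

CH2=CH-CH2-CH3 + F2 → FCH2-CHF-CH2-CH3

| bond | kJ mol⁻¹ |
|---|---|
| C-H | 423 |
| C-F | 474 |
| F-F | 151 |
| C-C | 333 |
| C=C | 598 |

ΔH ≈ −532 kJ

Bonds broken (reactants):
  C-C: 2 × 333 = 666
  C-H: 8 × 423 = 3384
  C=C: 1 × 598 = 598
  F-F: 1 × 151 = 151
  Σ(broken) = 4799 kJ
Bonds formed (products):
  C-C: 3 × 333 = 999
  C-F: 2 × 474 = 948
  C-H: 8 × 423 = 3384
  Σ(formed) = 5331 kJ
ΔH = Σ(broken) − Σ(formed) = 4799 − 5331 = −532 kJ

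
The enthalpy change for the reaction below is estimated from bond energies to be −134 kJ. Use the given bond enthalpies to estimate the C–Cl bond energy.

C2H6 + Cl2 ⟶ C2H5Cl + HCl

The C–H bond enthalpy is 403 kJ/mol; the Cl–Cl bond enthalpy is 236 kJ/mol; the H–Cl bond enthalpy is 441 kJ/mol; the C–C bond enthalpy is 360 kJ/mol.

Let D be the C–Cl bond energy.
Σ(broken) = 1×360 + 6×403 + 1×236 = 3014
Σ(formed) = 1×360 + 1×D + 5×403 + 1×441 = 2816 + D
ΔH = Σ(broken) − Σ(formed) = (3014) − (2816 + D) = +198 − D
Setting this equal to −134 kJ gives D = 332 kJ/mol.

D(C–Cl) ≈ 332 kJ/mol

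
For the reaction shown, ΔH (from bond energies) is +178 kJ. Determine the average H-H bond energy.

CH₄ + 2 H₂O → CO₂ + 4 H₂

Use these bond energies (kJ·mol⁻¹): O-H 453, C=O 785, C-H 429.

Let D be the H-H bond energy.
Σ(broken) = 4×429 + 4×453 = 3528
Σ(formed) = 2×785 + 4×D = 1570 + 4D
ΔH = Σ(broken) − Σ(formed) = (3528) − (1570 + 4D) = +1958 − 4D
Setting this equal to +178 kJ gives 4D = 1780, so D = 445 kJ/mol.

D(H-H) ≈ 445 kJ/mol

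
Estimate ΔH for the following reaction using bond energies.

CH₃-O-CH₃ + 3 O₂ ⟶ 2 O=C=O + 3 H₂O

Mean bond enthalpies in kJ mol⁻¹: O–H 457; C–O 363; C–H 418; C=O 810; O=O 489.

ΔH ≈ −1281 kJ

Bonds broken (reactants):
  C–H: 6 × 418 = 2508
  C–O: 2 × 363 = 726
  O=O: 3 × 489 = 1467
  Σ(broken) = 4701 kJ
Bonds formed (products):
  C=O: 4 × 810 = 3240
  O–H: 6 × 457 = 2742
  Σ(formed) = 5982 kJ
ΔH = Σ(broken) − Σ(formed) = 4701 − 5982 = −1281 kJ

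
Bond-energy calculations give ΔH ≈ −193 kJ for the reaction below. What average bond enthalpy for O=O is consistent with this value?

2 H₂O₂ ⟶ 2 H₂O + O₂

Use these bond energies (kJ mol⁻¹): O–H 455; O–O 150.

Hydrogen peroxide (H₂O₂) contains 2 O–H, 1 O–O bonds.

Let D be the O=O bond energy.
Σ(broken) = 4×455 + 2×150 = 2120
Σ(formed) = 4×455 + 1×D = 1820 + D
ΔH = Σ(broken) − Σ(formed) = (2120) − (1820 + D) = +300 − D
Setting this equal to −193 kJ gives D = 493 kJ/mol.

D(O=O) ≈ 493 kJ/mol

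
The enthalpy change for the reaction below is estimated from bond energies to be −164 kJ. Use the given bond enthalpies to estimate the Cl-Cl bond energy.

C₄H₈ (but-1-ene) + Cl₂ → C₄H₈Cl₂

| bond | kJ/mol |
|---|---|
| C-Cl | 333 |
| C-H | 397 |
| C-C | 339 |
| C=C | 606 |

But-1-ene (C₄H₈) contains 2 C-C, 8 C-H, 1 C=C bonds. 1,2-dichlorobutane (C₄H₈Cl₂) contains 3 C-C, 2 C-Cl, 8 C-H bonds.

D(Cl-Cl) ≈ 235 kJ/mol

Let D be the Cl-Cl bond energy.
Σ(broken) = 2×339 + 8×397 + 1×606 + 1×D = 4460 + D
Σ(formed) = 3×339 + 2×333 + 8×397 = 4859
ΔH = Σ(broken) − Σ(formed) = (4460 + D) − (4859) = −399 + D
Setting this equal to −164 kJ gives D = 235 kJ/mol.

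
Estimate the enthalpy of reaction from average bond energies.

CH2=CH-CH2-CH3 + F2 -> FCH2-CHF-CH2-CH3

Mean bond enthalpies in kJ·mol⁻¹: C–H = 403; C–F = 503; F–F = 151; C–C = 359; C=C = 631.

Bonds broken (reactants):
  C–C: 2 × 359 = 718
  C–H: 8 × 403 = 3224
  C=C: 1 × 631 = 631
  F–F: 1 × 151 = 151
  Σ(broken) = 4724 kJ
Bonds formed (products):
  C–C: 3 × 359 = 1077
  C–F: 2 × 503 = 1006
  C–H: 8 × 403 = 3224
  Σ(formed) = 5307 kJ
ΔH = Σ(broken) − Σ(formed) = 4724 − 5307 = −583 kJ

ΔH ≈ −583 kJ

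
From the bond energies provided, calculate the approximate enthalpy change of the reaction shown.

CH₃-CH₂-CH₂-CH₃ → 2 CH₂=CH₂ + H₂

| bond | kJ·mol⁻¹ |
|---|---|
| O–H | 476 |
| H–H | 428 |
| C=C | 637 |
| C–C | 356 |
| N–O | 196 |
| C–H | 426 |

Bonds broken (reactants):
  C–C: 3 × 356 = 1068
  C–H: 10 × 426 = 4260
  Σ(broken) = 5328 kJ
Bonds formed (products):
  C–H: 8 × 426 = 3408
  C=C: 2 × 637 = 1274
  H–H: 1 × 428 = 428
  Σ(formed) = 5110 kJ
ΔH = Σ(broken) − Σ(formed) = 5328 − 5110 = +218 kJ

ΔH ≈ +218 kJ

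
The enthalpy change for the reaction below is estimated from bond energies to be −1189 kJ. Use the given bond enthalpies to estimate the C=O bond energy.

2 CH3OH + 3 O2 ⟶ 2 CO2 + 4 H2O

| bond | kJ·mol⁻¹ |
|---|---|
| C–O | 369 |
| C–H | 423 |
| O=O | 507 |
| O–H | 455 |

Let D be the C=O bond energy.
Σ(broken) = 6×423 + 2×369 + 2×455 + 3×507 = 5707
Σ(formed) = 4×D + 8×455 = 3640 + 4D
ΔH = Σ(broken) − Σ(formed) = (5707) − (3640 + 4D) = +2067 − 4D
Setting this equal to −1189 kJ gives 4D = 3256, so D = 814 kJ/mol.

D(C=O) ≈ 814 kJ/mol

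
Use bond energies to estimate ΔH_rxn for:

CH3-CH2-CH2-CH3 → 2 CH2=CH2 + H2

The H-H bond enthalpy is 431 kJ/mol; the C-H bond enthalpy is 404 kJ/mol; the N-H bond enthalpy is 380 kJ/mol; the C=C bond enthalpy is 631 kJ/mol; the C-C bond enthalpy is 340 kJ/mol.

Bonds broken (reactants):
  C-C: 3 × 340 = 1020
  C-H: 10 × 404 = 4040
  Σ(broken) = 5060 kJ
Bonds formed (products):
  C-H: 8 × 404 = 3232
  C=C: 2 × 631 = 1262
  H-H: 1 × 431 = 431
  Σ(formed) = 4925 kJ
ΔH = Σ(broken) − Σ(formed) = 5060 − 4925 = +135 kJ

ΔH ≈ +135 kJ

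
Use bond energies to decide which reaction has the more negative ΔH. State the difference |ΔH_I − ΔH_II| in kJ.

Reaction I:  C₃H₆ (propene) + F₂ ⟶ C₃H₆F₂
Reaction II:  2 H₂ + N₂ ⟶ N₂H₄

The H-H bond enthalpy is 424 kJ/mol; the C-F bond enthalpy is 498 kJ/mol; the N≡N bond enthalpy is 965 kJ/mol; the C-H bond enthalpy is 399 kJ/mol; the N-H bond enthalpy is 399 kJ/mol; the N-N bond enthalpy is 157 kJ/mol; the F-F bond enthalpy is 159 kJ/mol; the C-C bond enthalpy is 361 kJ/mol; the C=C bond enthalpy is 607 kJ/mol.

Reaction I:
  Bonds broken (reactants):
    C-C: 1 × 361 = 361
    C-H: 6 × 399 = 2394
    C=C: 1 × 607 = 607
    F-F: 1 × 159 = 159
    Σ(broken) = 3521 kJ
  Bonds formed (products):
    C-C: 2 × 361 = 722
    C-F: 2 × 498 = 996
    C-H: 6 × 399 = 2394
    Σ(formed) = 4112 kJ
  ΔH_I = 3521 − 4112 = −591 kJ
Reaction II:
  Bonds broken (reactants):
    H-H: 2 × 424 = 848
    N≡N: 1 × 965 = 965
    Σ(broken) = 1813 kJ
  Bonds formed (products):
    N-H: 4 × 399 = 1596
    N-N: 1 × 157 = 157
    Σ(formed) = 1753 kJ
  ΔH_II = 1813 − 1753 = +60 kJ
ΔH_I − ΔH_II = −651 kJ, so reaction I has the more negative ΔH; |ΔH_I − ΔH_II| = 651 kJ.

Reaction I, by 651 kJ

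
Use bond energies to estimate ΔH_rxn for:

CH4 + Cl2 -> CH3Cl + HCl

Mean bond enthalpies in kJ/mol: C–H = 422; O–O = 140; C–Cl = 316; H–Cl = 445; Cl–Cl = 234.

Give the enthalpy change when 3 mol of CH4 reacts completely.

ΔH = −315 kJ

Bonds broken (reactants):
  C–H: 4 × 422 = 1688
  Cl–Cl: 1 × 234 = 234
  Σ(broken) = 1922 kJ
Bonds formed (products):
  C–Cl: 1 × 316 = 316
  C–H: 3 × 422 = 1266
  H–Cl: 1 × 445 = 445
  Σ(formed) = 2027 kJ
ΔH = Σ(broken) − Σ(formed) = 1922 − 2027 = −105 kJ
For 3× the reaction as written: 3 × (−105) = −315 kJ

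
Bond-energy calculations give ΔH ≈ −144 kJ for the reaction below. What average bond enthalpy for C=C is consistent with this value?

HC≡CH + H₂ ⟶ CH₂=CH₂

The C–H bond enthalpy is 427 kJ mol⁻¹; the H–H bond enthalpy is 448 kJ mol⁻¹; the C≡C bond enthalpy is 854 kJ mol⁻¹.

D(C=C) ≈ 592 kJ/mol

Let D be the C=C bond energy.
Σ(broken) = 1×854 + 2×427 + 1×448 = 2156
Σ(formed) = 4×427 + 1×D = 1708 + D
ΔH = Σ(broken) − Σ(formed) = (2156) − (1708 + D) = +448 − D
Setting this equal to −144 kJ gives D = 592 kJ/mol.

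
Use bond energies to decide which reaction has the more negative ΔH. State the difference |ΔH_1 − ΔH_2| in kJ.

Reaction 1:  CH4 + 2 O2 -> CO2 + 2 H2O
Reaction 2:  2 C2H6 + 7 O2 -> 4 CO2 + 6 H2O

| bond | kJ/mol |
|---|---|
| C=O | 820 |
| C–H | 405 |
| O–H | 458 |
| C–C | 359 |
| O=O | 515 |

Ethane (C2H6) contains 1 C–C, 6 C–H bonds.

Reaction 2, by 2051 kJ

Reaction 1:
  Bonds broken (reactants):
    C–H: 4 × 405 = 1620
    O=O: 2 × 515 = 1030
    Σ(broken) = 2650 kJ
  Bonds formed (products):
    C=O: 2 × 820 = 1640
    O–H: 4 × 458 = 1832
    Σ(formed) = 3472 kJ
  ΔH_1 = 2650 − 3472 = −822 kJ
Reaction 2:
  Bonds broken (reactants):
    C–C: 2 × 359 = 718
    C–H: 12 × 405 = 4860
    O=O: 7 × 515 = 3605
    Σ(broken) = 9183 kJ
  Bonds formed (products):
    C=O: 8 × 820 = 6560
    O–H: 12 × 458 = 5496
    Σ(formed) = 12056 kJ
  ΔH_2 = 9183 − 12056 = −2873 kJ
ΔH_1 − ΔH_2 = +2051 kJ, so reaction 2 has the more negative ΔH; |ΔH_1 − ΔH_2| = 2051 kJ.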